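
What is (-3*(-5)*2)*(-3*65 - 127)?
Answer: -9660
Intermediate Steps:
(-3*(-5)*2)*(-3*65 - 127) = (15*2)*(-195 - 127) = 30*(-322) = -9660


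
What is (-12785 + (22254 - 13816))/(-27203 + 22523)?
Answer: 483/520 ≈ 0.92885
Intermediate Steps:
(-12785 + (22254 - 13816))/(-27203 + 22523) = (-12785 + 8438)/(-4680) = -4347*(-1/4680) = 483/520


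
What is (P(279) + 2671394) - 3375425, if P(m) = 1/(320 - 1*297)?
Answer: -16192712/23 ≈ -7.0403e+5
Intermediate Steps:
P(m) = 1/23 (P(m) = 1/(320 - 297) = 1/23)
(P(279) + 2671394) - 3375425 = (1/23 + 2671394) - 3375425 = 61442063/23 - 3375425 = -16192712/23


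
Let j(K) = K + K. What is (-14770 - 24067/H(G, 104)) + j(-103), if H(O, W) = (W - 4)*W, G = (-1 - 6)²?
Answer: -155774467/10400 ≈ -14978.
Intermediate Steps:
G = 49 (G = (-7)² = 49)
H(O, W) = W*(-4 + W) (H(O, W) = (-4 + W)*W = W*(-4 + W))
j(K) = 2*K
(-14770 - 24067/H(G, 104)) + j(-103) = (-14770 - 24067*1/(104*(-4 + 104))) + 2*(-103) = (-14770 - 24067/(104*100)) - 206 = (-14770 - 24067/10400) - 206 = -153632067/10400 - 206 = -155774467/10400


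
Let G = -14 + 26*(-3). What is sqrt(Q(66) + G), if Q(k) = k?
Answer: I*sqrt(26) ≈ 5.099*I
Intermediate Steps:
G = -92 (G = -14 - 78 = -92)
sqrt(Q(66) + G) = sqrt(66 - 92) = sqrt(-26) = I*sqrt(26)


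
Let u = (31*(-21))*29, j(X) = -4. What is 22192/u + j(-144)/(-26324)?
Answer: -146026673/124242699 ≈ -1.1753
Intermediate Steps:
u = -18879 (u = -651*29 = -18879)
22192/u + j(-144)/(-26324) = 22192/(-18879) - 4/(-26324) = 22192*(-1/18879) - 4*(-1/26324) = -22192/18879 + 1/6581 = -146026673/124242699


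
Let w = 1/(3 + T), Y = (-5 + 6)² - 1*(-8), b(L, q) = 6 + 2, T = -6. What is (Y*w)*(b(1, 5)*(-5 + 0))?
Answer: 120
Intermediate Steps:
b(L, q) = 8
Y = 9 (Y = 1² + 8 = 1 + 8 = 9)
w = -⅓ (w = 1/(3 - 6) = 1/(-3) = -⅓ ≈ -0.33333)
(Y*w)*(b(1, 5)*(-5 + 0)) = (9*(-⅓))*(8*(-5 + 0)) = -24*(-5) = -3*(-40) = 120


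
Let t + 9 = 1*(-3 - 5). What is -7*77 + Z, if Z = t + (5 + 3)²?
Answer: -492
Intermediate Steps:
t = -17 (t = -9 + 1*(-3 - 5) = -9 + 1*(-8) = -9 - 8 = -17)
Z = 47 (Z = -17 + (5 + 3)² = -17 + 8² = -17 + 64 = 47)
-7*77 + Z = -7*77 + 47 = -539 + 47 = -492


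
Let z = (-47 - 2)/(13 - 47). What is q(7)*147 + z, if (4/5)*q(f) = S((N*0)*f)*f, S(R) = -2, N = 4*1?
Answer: -43708/17 ≈ -2571.1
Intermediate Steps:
N = 4
q(f) = -5*f/2 (q(f) = 5*(-2*f)/4 = -5*f/2)
z = 49/34 (z = -49/(-34) = -49*(-1/34) = 49/34 ≈ 1.4412)
q(7)*147 + z = -5/2*7*147 + 49/34 = -35/2*147 + 49/34 = -5145/2 + 49/34 = -43708/17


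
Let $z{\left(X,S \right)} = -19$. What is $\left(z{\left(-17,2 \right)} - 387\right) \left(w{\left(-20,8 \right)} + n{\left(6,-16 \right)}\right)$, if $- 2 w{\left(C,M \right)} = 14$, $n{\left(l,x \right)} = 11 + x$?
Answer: $4872$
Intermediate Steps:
$w{\left(C,M \right)} = -7$ ($w{\left(C,M \right)} = \left(- \frac{1}{2}\right) 14 = -7$)
$\left(z{\left(-17,2 \right)} - 387\right) \left(w{\left(-20,8 \right)} + n{\left(6,-16 \right)}\right) = \left(-19 - 387\right) \left(-7 + \left(11 - 16\right)\right) = - 406 \left(-7 - 5\right) = \left(-406\right) \left(-12\right) = 4872$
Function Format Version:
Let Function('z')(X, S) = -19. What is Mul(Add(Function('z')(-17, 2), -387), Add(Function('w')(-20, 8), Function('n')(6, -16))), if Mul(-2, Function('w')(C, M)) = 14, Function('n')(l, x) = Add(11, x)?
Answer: 4872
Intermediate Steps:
Function('w')(C, M) = -7 (Function('w')(C, M) = Mul(Rational(-1, 2), 14) = -7)
Mul(Add(Function('z')(-17, 2), -387), Add(Function('w')(-20, 8), Function('n')(6, -16))) = Mul(Add(-19, -387), Add(-7, Add(11, -16))) = Mul(-406, Add(-7, -5)) = Mul(-406, -12) = 4872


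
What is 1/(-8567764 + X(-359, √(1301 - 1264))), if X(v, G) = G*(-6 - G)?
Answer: -8567801/73407213974269 + 6*√37/73407213974269 ≈ -1.1672e-7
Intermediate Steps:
1/(-8567764 + X(-359, √(1301 - 1264))) = 1/(-8567764 - √(1301 - 1264)*(6 + √(1301 - 1264))) = 1/(-8567764 - √37*(6 + √37))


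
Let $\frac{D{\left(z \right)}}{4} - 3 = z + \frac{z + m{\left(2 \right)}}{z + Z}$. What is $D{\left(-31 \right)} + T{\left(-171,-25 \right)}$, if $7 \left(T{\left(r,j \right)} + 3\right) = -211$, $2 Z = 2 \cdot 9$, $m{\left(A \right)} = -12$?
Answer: $- \frac{10574}{77} \approx -137.32$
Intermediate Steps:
$Z = 9$ ($Z = \frac{2 \cdot 9}{2} = \frac{1}{2} \cdot 18 = 9$)
$T{\left(r,j \right)} = - \frac{232}{7}$ ($T{\left(r,j \right)} = -3 + \frac{1}{7} \left(-211\right) = -3 - \frac{211}{7} = - \frac{232}{7}$)
$D{\left(z \right)} = 12 + 4 z + \frac{4 \left(-12 + z\right)}{9 + z}$ ($D{\left(z \right)} = 12 + 4 \left(z + \frac{z - 12}{z + 9}\right) = 12 + 4 \left(z + \frac{-12 + z}{9 + z}\right) = 12 + \left(4 z + \frac{4 \left(-12 + z\right)}{9 + z}\right) = 12 + 4 z + \frac{4 \left(-12 + z\right)}{9 + z}$)
$D{\left(-31 \right)} + T{\left(-171,-25 \right)} = \frac{4 \left(15 + \left(-31\right)^{2} + 13 \left(-31\right)\right)}{9 - 31} - \frac{232}{7} = \frac{4 \left(15 + 961 - 403\right)}{-22} - \frac{232}{7} = 4 \left(- \frac{1}{22}\right) 573 - \frac{232}{7} = - \frac{1146}{11} - \frac{232}{7} = - \frac{10574}{77}$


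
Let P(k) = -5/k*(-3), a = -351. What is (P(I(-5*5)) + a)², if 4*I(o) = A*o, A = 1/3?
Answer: 3207681/25 ≈ 1.2831e+5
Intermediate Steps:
A = ⅓ ≈ 0.33333
I(o) = o/12 (I(o) = (o/3)/4 = o/12)
P(k) = 15/k
(P(I(-5*5)) + a)² = (15/(((-5*5)/12)) - 351)² = (15/(((1/12)*(-25))) - 351)² = (15/(-25/12) - 351)² = (15*(-12/25) - 351)² = (-36/5 - 351)² = (-1791/5)² = 3207681/25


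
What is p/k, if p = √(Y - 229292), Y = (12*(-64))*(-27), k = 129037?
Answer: 2*I*√52139/129037 ≈ 0.0035391*I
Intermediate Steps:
Y = 20736 (Y = -768*(-27) = 20736)
p = 2*I*√52139 (p = √(20736 - 229292) = √(-208556) = 2*I*√52139 ≈ 456.68*I)
p/k = (2*I*√52139)/129037 = (2*I*√52139)*(1/129037) = 2*I*√52139/129037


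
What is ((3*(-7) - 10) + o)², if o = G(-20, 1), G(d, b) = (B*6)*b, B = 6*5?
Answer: 22201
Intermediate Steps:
B = 30
G(d, b) = 180*b (G(d, b) = (30*6)*b = 180*b)
o = 180 (o = 180*1 = 180)
((3*(-7) - 10) + o)² = ((3*(-7) - 10) + 180)² = ((-21 - 10) + 180)² = (-31 + 180)² = 149² = 22201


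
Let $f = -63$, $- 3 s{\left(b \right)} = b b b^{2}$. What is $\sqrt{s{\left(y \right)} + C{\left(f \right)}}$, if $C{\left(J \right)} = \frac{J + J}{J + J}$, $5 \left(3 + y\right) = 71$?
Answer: $\frac{i \sqrt{29497863}}{75} \approx 72.416 i$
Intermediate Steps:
$y = \frac{56}{5}$ ($y = -3 + \frac{1}{5} \cdot 71 = -3 + \frac{71}{5} = \frac{56}{5} \approx 11.2$)
$s{\left(b \right)} = - \frac{b^{4}}{3}$ ($s{\left(b \right)} = - \frac{b b b^{2}}{3} = - \frac{b^{2} b^{2}}{3} = - \frac{b^{4}}{3}$)
$C{\left(J \right)} = 1$ ($C{\left(J \right)} = \frac{2 J}{2 J} = 2 J \frac{1}{2 J} = 1$)
$\sqrt{s{\left(y \right)} + C{\left(f \right)}} = \sqrt{- \frac{\left(\frac{56}{5}\right)^{4}}{3} + 1} = \sqrt{\left(- \frac{1}{3}\right) \frac{9834496}{625} + 1} = \sqrt{- \frac{9834496}{1875} + 1} = \sqrt{- \frac{9832621}{1875}} = \frac{i \sqrt{29497863}}{75}$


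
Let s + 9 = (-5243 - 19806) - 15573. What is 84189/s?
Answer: -84189/40631 ≈ -2.0720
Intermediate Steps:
s = -40631 (s = -9 + ((-5243 - 19806) - 15573) = -9 + (-25049 - 15573) = -9 - 40622 = -40631)
84189/s = 84189/(-40631) = 84189*(-1/40631) = -84189/40631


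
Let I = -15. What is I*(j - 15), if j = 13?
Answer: 30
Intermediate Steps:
I*(j - 15) = -15*(13 - 15) = -15*(-2) = 30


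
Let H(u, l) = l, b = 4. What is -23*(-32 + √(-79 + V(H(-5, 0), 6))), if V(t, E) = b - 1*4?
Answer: 736 - 23*I*√79 ≈ 736.0 - 204.43*I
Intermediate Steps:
V(t, E) = 0 (V(t, E) = 4 - 1*4 = 4 - 4 = 0)
-23*(-32 + √(-79 + V(H(-5, 0), 6))) = -23*(-32 + √(-79 + 0)) = -23*(-32 + √(-79)) = -23*(-32 + I*√79) = 736 - 23*I*√79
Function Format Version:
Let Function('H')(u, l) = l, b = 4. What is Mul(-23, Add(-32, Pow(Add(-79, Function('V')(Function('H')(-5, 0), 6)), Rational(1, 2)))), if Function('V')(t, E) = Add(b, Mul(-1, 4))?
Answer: Add(736, Mul(-23, I, Pow(79, Rational(1, 2)))) ≈ Add(736.00, Mul(-204.43, I))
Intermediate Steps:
Function('V')(t, E) = 0 (Function('V')(t, E) = Add(4, Mul(-1, 4)) = Add(4, -4) = 0)
Mul(-23, Add(-32, Pow(Add(-79, Function('V')(Function('H')(-5, 0), 6)), Rational(1, 2)))) = Mul(-23, Add(-32, Pow(Add(-79, 0), Rational(1, 2)))) = Mul(-23, Add(-32, Pow(-79, Rational(1, 2)))) = Mul(-23, Add(-32, Mul(I, Pow(79, Rational(1, 2))))) = Add(736, Mul(-23, I, Pow(79, Rational(1, 2))))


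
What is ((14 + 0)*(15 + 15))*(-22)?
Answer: -9240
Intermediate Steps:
((14 + 0)*(15 + 15))*(-22) = (14*30)*(-22) = 420*(-22) = -9240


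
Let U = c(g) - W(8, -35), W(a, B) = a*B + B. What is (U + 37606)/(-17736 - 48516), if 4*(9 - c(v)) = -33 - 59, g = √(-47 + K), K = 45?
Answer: -12651/22084 ≈ -0.57286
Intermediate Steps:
W(a, B) = B + B*a (W(a, B) = B*a + B = B + B*a)
g = I*√2 (g = √(-47 + 45) = √(-2) = I*√2 ≈ 1.4142*I)
c(v) = 32 (c(v) = 9 - (-33 - 59)/4 = 9 - ¼*(-92) = 9 + 23 = 32)
U = 347 (U = 32 - (-35)*(1 + 8) = 32 - (-35)*9 = 32 - 1*(-315) = 32 + 315 = 347)
(U + 37606)/(-17736 - 48516) = (347 + 37606)/(-17736 - 48516) = 37953/(-66252) = 37953*(-1/66252) = -12651/22084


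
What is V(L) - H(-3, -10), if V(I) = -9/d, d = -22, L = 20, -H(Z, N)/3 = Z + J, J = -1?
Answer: -255/22 ≈ -11.591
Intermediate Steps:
H(Z, N) = 3 - 3*Z (H(Z, N) = -3*(Z - 1) = -3*(-1 + Z) = 3 - 3*Z)
V(I) = 9/22 (V(I) = -9/(-22) = -9*(-1/22) = 9/22)
V(L) - H(-3, -10) = 9/22 - (3 - 3*(-3)) = 9/22 - (3 + 9) = 9/22 - 1*12 = 9/22 - 12 = -255/22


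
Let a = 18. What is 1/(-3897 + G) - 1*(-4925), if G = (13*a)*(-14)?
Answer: 35327024/7173 ≈ 4925.0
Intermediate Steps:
G = -3276 (G = (13*18)*(-14) = 234*(-14) = -3276)
1/(-3897 + G) - 1*(-4925) = 1/(-3897 - 3276) - 1*(-4925) = 1/(-7173) + 4925 = -1/7173 + 4925 = 35327024/7173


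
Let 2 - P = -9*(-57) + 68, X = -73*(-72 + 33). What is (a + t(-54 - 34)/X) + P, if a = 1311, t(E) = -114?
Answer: 694630/949 ≈ 731.96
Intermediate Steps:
X = 2847 (X = -73*(-39) = 2847)
P = -579 (P = 2 - (-9*(-57) + 68) = 2 - (513 + 68) = 2 - 1*581 = 2 - 581 = -579)
(a + t(-54 - 34)/X) + P = (1311 - 114/2847) - 579 = (1311 - 114*1/2847) - 579 = (1311 - 38/949) - 579 = 1244101/949 - 579 = 694630/949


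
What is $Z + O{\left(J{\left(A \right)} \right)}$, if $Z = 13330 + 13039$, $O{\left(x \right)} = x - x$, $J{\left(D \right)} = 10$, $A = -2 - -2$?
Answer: $26369$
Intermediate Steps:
$A = 0$ ($A = -2 + 2 = 0$)
$O{\left(x \right)} = 0$
$Z = 26369$
$Z + O{\left(J{\left(A \right)} \right)} = 26369 + 0 = 26369$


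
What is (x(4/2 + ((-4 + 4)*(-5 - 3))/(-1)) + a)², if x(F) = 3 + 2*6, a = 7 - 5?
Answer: 289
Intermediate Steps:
a = 2
x(F) = 15 (x(F) = 3 + 12 = 15)
(x(4/2 + ((-4 + 4)*(-5 - 3))/(-1)) + a)² = (15 + 2)² = 17² = 289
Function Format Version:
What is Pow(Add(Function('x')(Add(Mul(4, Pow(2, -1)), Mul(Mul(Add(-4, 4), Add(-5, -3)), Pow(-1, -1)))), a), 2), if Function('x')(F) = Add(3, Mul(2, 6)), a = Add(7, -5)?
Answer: 289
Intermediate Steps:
a = 2
Function('x')(F) = 15 (Function('x')(F) = Add(3, 12) = 15)
Pow(Add(Function('x')(Add(Mul(4, Pow(2, -1)), Mul(Mul(Add(-4, 4), Add(-5, -3)), Pow(-1, -1)))), a), 2) = Pow(Add(15, 2), 2) = Pow(17, 2) = 289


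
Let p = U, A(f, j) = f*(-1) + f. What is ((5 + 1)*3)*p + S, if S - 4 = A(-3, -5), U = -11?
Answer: -194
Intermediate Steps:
A(f, j) = 0 (A(f, j) = -f + f = 0)
S = 4 (S = 4 + 0 = 4)
p = -11
((5 + 1)*3)*p + S = ((5 + 1)*3)*(-11) + 4 = (6*3)*(-11) + 4 = 18*(-11) + 4 = -198 + 4 = -194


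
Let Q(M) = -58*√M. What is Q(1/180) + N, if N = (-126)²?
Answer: 15876 - 29*√5/15 ≈ 15872.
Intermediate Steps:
N = 15876
Q(1/180) + N = -58*√5/30 + 15876 = -29*√5/15 + 15876 = 15876 - 29*√5/15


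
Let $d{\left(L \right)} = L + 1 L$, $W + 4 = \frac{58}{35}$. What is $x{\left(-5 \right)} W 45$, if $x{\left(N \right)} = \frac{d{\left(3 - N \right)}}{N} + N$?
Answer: $\frac{30258}{35} \approx 864.51$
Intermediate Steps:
$W = - \frac{82}{35}$ ($W = -4 + \frac{58}{35} = - \frac{82}{35} \approx -2.3429$)
$d{\left(L \right)} = 2 L$ ($d{\left(L \right)} = L + L = 2 L$)
$x{\left(N \right)} = N + \frac{6 - 2 N}{N}$ ($x{\left(N \right)} = \frac{2 \left(3 - N\right)}{N} + N = \frac{6 - 2 N}{N} + N = N + \frac{6 - 2 N}{N}$)
$x{\left(-5 \right)} W 45 = \left(-2 - 5 + \frac{6}{-5}\right) \left(- \frac{82}{35}\right) 45 = \left(-2 - 5 + 6 \left(- \frac{1}{5}\right)\right) \left(- \frac{82}{35}\right) 45 = \left(-2 - 5 - \frac{6}{5}\right) \left(- \frac{82}{35}\right) 45 = \left(- \frac{41}{5}\right) \left(- \frac{82}{35}\right) 45 = \frac{3362}{175} \cdot 45 = \frac{30258}{35}$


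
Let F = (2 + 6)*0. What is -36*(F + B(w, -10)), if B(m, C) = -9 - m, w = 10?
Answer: 684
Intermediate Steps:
F = 0 (F = 8*0 = 0)
-36*(F + B(w, -10)) = -36*(0 + (-9 - 1*10)) = -36*(0 + (-9 - 10)) = -36*(0 - 19) = -36*(-19) = 684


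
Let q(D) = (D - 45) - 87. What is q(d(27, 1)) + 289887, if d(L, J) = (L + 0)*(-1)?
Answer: 289728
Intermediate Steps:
d(L, J) = -L (d(L, J) = L*(-1) = -L)
q(D) = -132 + D (q(D) = (-45 + D) - 87 = -132 + D)
q(d(27, 1)) + 289887 = (-132 - 1*27) + 289887 = (-132 - 27) + 289887 = -159 + 289887 = 289728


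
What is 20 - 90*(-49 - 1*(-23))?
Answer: 2360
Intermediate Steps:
20 - 90*(-49 - 1*(-23)) = 20 - 90*(-49 + 23) = 20 - 90*(-26) = 20 + 2340 = 2360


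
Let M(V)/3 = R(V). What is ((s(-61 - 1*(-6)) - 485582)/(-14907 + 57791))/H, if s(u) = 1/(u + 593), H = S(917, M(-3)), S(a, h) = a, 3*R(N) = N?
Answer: -37320445/3022378552 ≈ -0.012348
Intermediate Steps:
R(N) = N/3
M(V) = V (M(V) = 3*(V/3) = V)
H = 917
s(u) = 1/(593 + u)
((s(-61 - 1*(-6)) - 485582)/(-14907 + 57791))/H = ((1/(593 + (-61 - 1*(-6))) - 485582)/(-14907 + 57791))/917 = ((1/(593 + (-61 + 6)) - 485582)/42884)*(1/917) = ((1/(593 - 55) - 485582)*(1/42884))*(1/917) = ((1/538 - 485582)*(1/42884))*(1/917) = -261243115/538*1/42884*(1/917) = -261243115/23071592*1/917 = -37320445/3022378552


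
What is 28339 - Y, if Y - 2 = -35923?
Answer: 64260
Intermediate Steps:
Y = -35921 (Y = 2 - 35923 = -35921)
28339 - Y = 28339 - 1*(-35921) = 28339 + 35921 = 64260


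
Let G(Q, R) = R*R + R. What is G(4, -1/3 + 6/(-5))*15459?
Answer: 948152/75 ≈ 12642.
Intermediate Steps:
G(Q, R) = R + R² (G(Q, R) = R² + R = R + R²)
G(4, -1/3 + 6/(-5))*15459 = ((-1/3 + 6/(-5))*(1 + (-1/3 + 6/(-5))))*15459 = ((-1*⅓ + 6*(-⅕))*(1 + (-1*⅓ + 6*(-⅕))))*15459 = ((-⅓ - 6/5)*(1 + (-⅓ - 6/5)))*15459 = -23*(1 - 23/15)/15*15459 = -23/15*(-8/15)*15459 = (184/225)*15459 = 948152/75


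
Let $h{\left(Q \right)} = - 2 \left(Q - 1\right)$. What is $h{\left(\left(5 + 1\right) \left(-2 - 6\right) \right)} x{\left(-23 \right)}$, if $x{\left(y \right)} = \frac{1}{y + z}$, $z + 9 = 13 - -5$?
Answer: $-7$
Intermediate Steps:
$z = 9$ ($z = -9 + \left(13 - -5\right) = -9 + \left(13 + 5\right) = -9 + 18 = 9$)
$h{\left(Q \right)} = 2 - 2 Q$ ($h{\left(Q \right)} = - 2 \left(-1 + Q\right) = 2 - 2 Q$)
$x{\left(y \right)} = \frac{1}{9 + y}$ ($x{\left(y \right)} = \frac{1}{y + 9} = \frac{1}{9 + y}$)
$h{\left(\left(5 + 1\right) \left(-2 - 6\right) \right)} x{\left(-23 \right)} = \frac{2 - 2 \left(5 + 1\right) \left(-2 - 6\right)}{9 - 23} = \frac{2 - 2 \cdot 6 \left(-8\right)}{-14} = \left(2 - -96\right) \left(- \frac{1}{14}\right) = \left(2 + 96\right) \left(- \frac{1}{14}\right) = 98 \left(- \frac{1}{14}\right) = -7$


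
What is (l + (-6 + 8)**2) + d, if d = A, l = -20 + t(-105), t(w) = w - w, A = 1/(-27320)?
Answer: -437121/27320 ≈ -16.000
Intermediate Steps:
A = -1/27320 ≈ -3.6603e-5
t(w) = 0
l = -20 (l = -20 + 0 = -20)
d = -1/27320 ≈ -3.6603e-5
(l + (-6 + 8)**2) + d = (-20 + (-6 + 8)**2) - 1/27320 = (-20 + 2**2) - 1/27320 = (-20 + 4) - 1/27320 = -16 - 1/27320 = -437121/27320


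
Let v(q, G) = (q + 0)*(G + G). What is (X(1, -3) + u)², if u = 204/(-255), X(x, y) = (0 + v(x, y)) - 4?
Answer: 2916/25 ≈ 116.64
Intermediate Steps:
v(q, G) = 2*G*q (v(q, G) = q*(2*G) = 2*G*q)
X(x, y) = -4 + 2*x*y (X(x, y) = (0 + 2*y*x) - 4 = (0 + 2*x*y) - 4 = 2*x*y - 4 = -4 + 2*x*y)
u = -⅘ (u = 204*(-1/255) = -⅘ ≈ -0.80000)
(X(1, -3) + u)² = ((-4 + 2*1*(-3)) - ⅘)² = ((-4 - 6) - ⅘)² = (-10 - ⅘)² = (-54/5)² = 2916/25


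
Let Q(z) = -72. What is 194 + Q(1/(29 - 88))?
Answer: 122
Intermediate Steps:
194 + Q(1/(29 - 88)) = 194 - 72 = 122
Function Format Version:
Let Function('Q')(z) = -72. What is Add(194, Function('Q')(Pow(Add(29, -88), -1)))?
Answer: 122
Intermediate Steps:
Add(194, Function('Q')(Pow(Add(29, -88), -1))) = Add(194, -72) = 122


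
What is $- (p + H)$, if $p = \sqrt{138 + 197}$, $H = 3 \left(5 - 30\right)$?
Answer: $75 - \sqrt{335} \approx 56.697$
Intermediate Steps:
$H = -75$ ($H = 3 \left(5 - 30\right) = 3 \left(-25\right) = -75$)
$p = \sqrt{335} \approx 18.303$
$- (p + H) = - (\sqrt{335} - 75) = - (-75 + \sqrt{335}) = 75 - \sqrt{335}$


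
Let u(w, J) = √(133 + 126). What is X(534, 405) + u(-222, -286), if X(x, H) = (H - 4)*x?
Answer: 214134 + √259 ≈ 2.1415e+5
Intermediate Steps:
u(w, J) = √259
X(x, H) = x*(-4 + H) (X(x, H) = (-4 + H)*x = x*(-4 + H))
X(534, 405) + u(-222, -286) = 534*(-4 + 405) + √259 = 534*401 + √259 = 214134 + √259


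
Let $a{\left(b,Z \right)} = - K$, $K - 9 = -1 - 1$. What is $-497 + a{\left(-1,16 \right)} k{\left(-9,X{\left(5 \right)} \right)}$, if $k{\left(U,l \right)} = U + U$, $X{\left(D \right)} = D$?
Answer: $-371$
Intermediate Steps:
$K = 7$ ($K = 9 - 2 = 7$)
$k{\left(U,l \right)} = 2 U$
$a{\left(b,Z \right)} = -7$ ($a{\left(b,Z \right)} = \left(-1\right) 7 = -7$)
$-497 + a{\left(-1,16 \right)} k{\left(-9,X{\left(5 \right)} \right)} = -497 - 7 \cdot 2 \left(-9\right) = -497 - -126 = -497 + 126 = -371$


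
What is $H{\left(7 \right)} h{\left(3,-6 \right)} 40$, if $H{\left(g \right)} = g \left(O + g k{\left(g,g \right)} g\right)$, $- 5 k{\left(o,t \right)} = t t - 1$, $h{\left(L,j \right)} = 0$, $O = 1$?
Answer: $0$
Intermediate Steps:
$k{\left(o,t \right)} = \frac{1}{5} - \frac{t^{2}}{5}$ ($k{\left(o,t \right)} = - \frac{t t - 1}{5} = - \frac{t^{2} - 1}{5} = - \frac{-1 + t^{2}}{5} = \frac{1}{5} - \frac{t^{2}}{5}$)
$H{\left(g \right)} = g \left(1 + g^{2} \left(\frac{1}{5} - \frac{g^{2}}{5}\right)\right)$ ($H{\left(g \right)} = g \left(1 + g \left(\frac{1}{5} - \frac{g^{2}}{5}\right) g\right) = g \left(1 + g^{2} \left(\frac{1}{5} - \frac{g^{2}}{5}\right)\right)$)
$H{\left(7 \right)} h{\left(3,-6 \right)} 40 = \frac{1}{5} \cdot 7 \left(5 + 7^{2} - 7^{4}\right) 0 \cdot 40 = \frac{1}{5} \cdot 7 \left(5 + 49 - 2401\right) 0 \cdot 40 = \frac{1}{5} \cdot 7 \left(-2347\right) 0 \cdot 40 = \left(- \frac{16429}{5}\right) 0 \cdot 40 = 0 \cdot 40 = 0$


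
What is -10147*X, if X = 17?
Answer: -172499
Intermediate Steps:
-10147*X = -10147*17 = -172499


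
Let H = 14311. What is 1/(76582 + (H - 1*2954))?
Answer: 1/87939 ≈ 1.1372e-5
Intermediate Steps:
1/(76582 + (H - 1*2954)) = 1/(76582 + (14311 - 1*2954)) = 1/(76582 + (14311 - 2954)) = 1/(76582 + 11357) = 1/87939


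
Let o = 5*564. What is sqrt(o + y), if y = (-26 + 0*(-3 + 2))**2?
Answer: 2*sqrt(874) ≈ 59.127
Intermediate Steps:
y = 676 (y = (-26 + 0*(-1))**2 = (-26 + 0)**2 = (-26)**2 = 676)
o = 2820
sqrt(o + y) = sqrt(2820 + 676) = sqrt(3496) = 2*sqrt(874)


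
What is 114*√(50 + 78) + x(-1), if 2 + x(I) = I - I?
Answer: -2 + 912*√2 ≈ 1287.8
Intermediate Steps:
x(I) = -2 (x(I) = -2 + (I - I) = -2 + 0 = -2)
114*√(50 + 78) + x(-1) = 114*√(50 + 78) - 2 = 114*√128 - 2 = 114*(8*√2) - 2 = 912*√2 - 2 = -2 + 912*√2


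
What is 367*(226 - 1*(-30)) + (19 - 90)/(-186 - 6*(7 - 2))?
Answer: 20293703/216 ≈ 93952.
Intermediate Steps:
367*(226 - 1*(-30)) + (19 - 90)/(-186 - 6*(7 - 2)) = 367*(226 + 30) - 71/(-186 - 6*5) = 367*256 - 71/(-186 - 30) = 93952 - 71/(-216) = 93952 - 71*(-1/216) = 93952 + 71/216 = 20293703/216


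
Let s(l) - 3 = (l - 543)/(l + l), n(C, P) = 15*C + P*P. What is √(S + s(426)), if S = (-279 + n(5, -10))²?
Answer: √218151547/142 ≈ 104.01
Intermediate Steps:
n(C, P) = P² + 15*C (n(C, P) = 15*C + P² = P² + 15*C)
S = 10816 (S = (-279 + ((-10)² + 15*5))² = (-279 + (100 + 75))² = (-279 + 175)² = (-104)² = 10816)
s(l) = 3 + (-543 + l)/(2*l) (s(l) = 3 + (l - 543)/(l + l) = 3 + (-543 + l)/((2*l)) = 3 + (-543 + l)*(1/(2*l)) = 3 + (-543 + l)/(2*l))
√(S + s(426)) = √(10816 + (½)*(-543 + 7*426)/426) = √(10816 + (½)*(1/426)*(-543 + 2982)) = √(10816 + (½)*(1/426)*2439) = √(10816 + 813/284) = √(3072557/284) = √218151547/142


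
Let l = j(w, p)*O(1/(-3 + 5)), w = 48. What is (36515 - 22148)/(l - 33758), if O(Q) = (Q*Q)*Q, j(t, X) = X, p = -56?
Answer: -4789/11255 ≈ -0.42550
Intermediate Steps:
O(Q) = Q**3 (O(Q) = Q**2*Q = Q**3)
l = -7 (l = -56/(-3 + 5)**3 = -56*(1/2)**3 = -56*1/8 = -7)
(36515 - 22148)/(l - 33758) = (36515 - 22148)/(-7 - 33758) = 14367/(-33765) = 14367*(-1/33765) = -4789/11255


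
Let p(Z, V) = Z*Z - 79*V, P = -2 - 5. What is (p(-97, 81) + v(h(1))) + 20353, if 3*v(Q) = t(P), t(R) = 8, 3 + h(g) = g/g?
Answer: 70097/3 ≈ 23366.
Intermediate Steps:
P = -7
h(g) = -2 (h(g) = -3 + g/g = -3 + 1 = -2)
p(Z, V) = Z² - 79*V
v(Q) = 8/3 (v(Q) = (⅓)*8 = 8/3)
(p(-97, 81) + v(h(1))) + 20353 = (((-97)² - 79*81) + 8/3) + 20353 = ((9409 - 6399) + 8/3) + 20353 = (3010 + 8/3) + 20353 = 9038/3 + 20353 = 70097/3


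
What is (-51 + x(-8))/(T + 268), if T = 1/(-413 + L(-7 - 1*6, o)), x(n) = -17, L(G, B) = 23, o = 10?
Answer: -26520/104519 ≈ -0.25373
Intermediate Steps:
T = -1/390 (T = 1/(-413 + 23) = 1/(-390) = -1/390 ≈ -0.0025641)
(-51 + x(-8))/(T + 268) = (-51 - 17)/(-1/390 + 268) = -68/104519/390 = -68*390/104519 = -26520/104519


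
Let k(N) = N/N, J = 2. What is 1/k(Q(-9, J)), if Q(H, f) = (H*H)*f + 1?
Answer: 1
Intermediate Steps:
Q(H, f) = 1 + f*H² (Q(H, f) = H²*f + 1 = f*H² + 1 = 1 + f*H²)
k(N) = 1
1/k(Q(-9, J)) = 1/1 = 1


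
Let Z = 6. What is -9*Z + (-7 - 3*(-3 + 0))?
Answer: -52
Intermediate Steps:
-9*Z + (-7 - 3*(-3 + 0)) = -9*6 + (-7 - 3*(-3 + 0)) = -54 + (-7 - 3*(-3)) = -54 + (-7 + 9) = -54 + 2 = -52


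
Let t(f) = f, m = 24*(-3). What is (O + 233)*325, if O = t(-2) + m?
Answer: 51675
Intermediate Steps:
m = -72
O = -74 (O = -2 - 72 = -74)
(O + 233)*325 = (-74 + 233)*325 = 159*325 = 51675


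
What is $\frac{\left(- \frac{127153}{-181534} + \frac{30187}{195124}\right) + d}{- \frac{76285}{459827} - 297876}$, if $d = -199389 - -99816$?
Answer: $\frac{11108313871230325231}{33231200857647352652} \approx 0.33427$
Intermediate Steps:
$d = -99573$ ($d = -199389 + 99816 = -99573$)
$\frac{\left(- \frac{127153}{-181534} + \frac{30187}{195124}\right) + d}{- \frac{76285}{459827} - 297876} = \frac{\left(- \frac{127153}{-181534} + \frac{30187}{195124}\right) - 99573}{- \frac{76285}{459827} - 297876} = \frac{\left(\left(-127153\right) \left(- \frac{1}{181534}\right) + 30187 \cdot \frac{1}{195124}\right) - 99573}{\left(-76285\right) \frac{1}{459827} - 297876} = \frac{\left(\frac{127153}{181534} + \frac{30187}{195124}\right) - 99573}{- \frac{1045}{6299} - 297876} = \frac{\frac{15145284415}{17710820108} - 99573}{- \frac{1876321969}{6299}} = \left(- \frac{1763504345329469}{17710820108}\right) \left(- \frac{6299}{1876321969}\right) = \frac{11108313871230325231}{33231200857647352652}$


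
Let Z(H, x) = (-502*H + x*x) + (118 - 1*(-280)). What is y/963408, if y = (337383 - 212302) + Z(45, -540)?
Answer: 394489/963408 ≈ 0.40947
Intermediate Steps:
Z(H, x) = 398 + x**2 - 502*H (Z(H, x) = (-502*H + x**2) + (118 + 280) = (x**2 - 502*H) + 398 = 398 + x**2 - 502*H)
y = 394489 (y = (337383 - 212302) + (398 + (-540)**2 - 502*45) = 125081 + (398 + 291600 - 22590) = 125081 + 269408 = 394489)
y/963408 = 394489/963408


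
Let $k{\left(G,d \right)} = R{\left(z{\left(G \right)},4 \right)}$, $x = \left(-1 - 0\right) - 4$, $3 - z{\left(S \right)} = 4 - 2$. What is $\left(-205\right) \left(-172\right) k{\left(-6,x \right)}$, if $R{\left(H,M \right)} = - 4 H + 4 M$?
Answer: $423120$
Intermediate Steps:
$z{\left(S \right)} = 1$ ($z{\left(S \right)} = 3 - \left(4 - 2\right) = 3 - 2 = 1$)
$x = -5$ ($x = \left(-1 + 0\right) - 4 = -1 - 4 = -5$)
$k{\left(G,d \right)} = 12$ ($k{\left(G,d \right)} = \left(-4\right) 1 + 4 \cdot 4 = -4 + 16 = 12$)
$\left(-205\right) \left(-172\right) k{\left(-6,x \right)} = \left(-205\right) \left(-172\right) 12 = 35260 \cdot 12 = 423120$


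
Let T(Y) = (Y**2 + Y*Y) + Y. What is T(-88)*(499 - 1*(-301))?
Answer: 12320000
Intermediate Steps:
T(Y) = Y + 2*Y**2 (T(Y) = (Y**2 + Y**2) + Y = 2*Y**2 + Y = Y + 2*Y**2)
T(-88)*(499 - 1*(-301)) = (-88*(1 + 2*(-88)))*(499 - 1*(-301)) = (-88*(1 - 176))*(499 + 301) = -88*(-175)*800 = 15400*800 = 12320000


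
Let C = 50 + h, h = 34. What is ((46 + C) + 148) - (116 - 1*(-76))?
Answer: 86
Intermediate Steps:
C = 84 (C = 50 + 34 = 84)
((46 + C) + 148) - (116 - 1*(-76)) = ((46 + 84) + 148) - (116 - 1*(-76)) = (130 + 148) - (116 + 76) = 278 - 1*192 = 278 - 192 = 86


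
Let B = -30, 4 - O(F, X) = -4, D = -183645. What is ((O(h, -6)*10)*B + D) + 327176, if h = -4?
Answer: 141131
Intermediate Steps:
O(F, X) = 8 (O(F, X) = 4 - 1*(-4) = 4 + 4 = 8)
((O(h, -6)*10)*B + D) + 327176 = ((8*10)*(-30) - 183645) + 327176 = (80*(-30) - 183645) + 327176 = (-2400 - 183645) + 327176 = -186045 + 327176 = 141131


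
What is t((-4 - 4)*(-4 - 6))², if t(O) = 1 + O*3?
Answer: 58081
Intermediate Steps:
t(O) = 1 + 3*O
t((-4 - 4)*(-4 - 6))² = (1 + 3*((-4 - 4)*(-4 - 6)))² = (1 + 3*(-8*(-10)))² = (1 + 3*80)² = (1 + 240)² = 241² = 58081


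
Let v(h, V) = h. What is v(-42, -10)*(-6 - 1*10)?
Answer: 672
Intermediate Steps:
v(-42, -10)*(-6 - 1*10) = -42*(-6 - 1*10) = -42*(-6 - 10) = -42*(-16) = 672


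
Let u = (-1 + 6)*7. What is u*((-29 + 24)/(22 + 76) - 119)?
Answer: -58335/14 ≈ -4166.8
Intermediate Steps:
u = 35 (u = 5*7 = 35)
u*((-29 + 24)/(22 + 76) - 119) = 35*((-29 + 24)/(22 + 76) - 119) = 35*(-5/98 - 119) = 35*(-11667/98) = -58335/14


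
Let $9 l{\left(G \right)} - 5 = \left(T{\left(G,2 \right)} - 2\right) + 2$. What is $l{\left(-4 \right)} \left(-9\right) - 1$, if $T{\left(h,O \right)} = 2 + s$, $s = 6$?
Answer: $-14$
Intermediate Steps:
$T{\left(h,O \right)} = 8$ ($T{\left(h,O \right)} = 2 + 6 = 8$)
$l{\left(G \right)} = \frac{13}{9}$ ($l{\left(G \right)} = \frac{5}{9} + \frac{\left(8 - 2\right) + 2}{9} = \frac{5}{9} + \frac{6 + 2}{9} = \frac{5}{9} + \frac{1}{9} \cdot 8 = \frac{5}{9} + \frac{8}{9} = \frac{13}{9}$)
$l{\left(-4 \right)} \left(-9\right) - 1 = \frac{13}{9} \left(-9\right) - 1 = -13 - 1 = -14$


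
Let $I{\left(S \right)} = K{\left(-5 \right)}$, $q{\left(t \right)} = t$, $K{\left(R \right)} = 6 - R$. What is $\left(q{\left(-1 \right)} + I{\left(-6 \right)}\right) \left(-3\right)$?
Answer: $-30$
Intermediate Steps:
$I{\left(S \right)} = 11$ ($I{\left(S \right)} = 6 - -5 = 6 + 5 = 11$)
$\left(q{\left(-1 \right)} + I{\left(-6 \right)}\right) \left(-3\right) = \left(-1 + 11\right) \left(-3\right) = 10 \left(-3\right) = -30$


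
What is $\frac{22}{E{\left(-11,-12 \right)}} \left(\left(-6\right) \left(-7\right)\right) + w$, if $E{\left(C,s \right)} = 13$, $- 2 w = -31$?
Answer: $\frac{2251}{26} \approx 86.577$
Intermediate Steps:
$w = \frac{31}{2}$ ($w = \left(- \frac{1}{2}\right) \left(-31\right) = \frac{31}{2} \approx 15.5$)
$\frac{22}{E{\left(-11,-12 \right)}} \left(\left(-6\right) \left(-7\right)\right) + w = \frac{22}{13} \left(\left(-6\right) \left(-7\right)\right) + \frac{31}{2} = 22 \cdot \frac{1}{13} \cdot 42 + \frac{31}{2} = \frac{22}{13} \cdot 42 + \frac{31}{2} = \frac{924}{13} + \frac{31}{2} = \frac{2251}{26}$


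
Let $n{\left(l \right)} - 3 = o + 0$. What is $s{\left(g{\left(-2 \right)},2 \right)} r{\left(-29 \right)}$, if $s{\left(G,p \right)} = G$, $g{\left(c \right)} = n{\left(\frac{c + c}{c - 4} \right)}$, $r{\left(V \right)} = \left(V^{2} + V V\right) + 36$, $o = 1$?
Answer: $6872$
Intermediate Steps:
$r{\left(V \right)} = 36 + 2 V^{2}$ ($r{\left(V \right)} = \left(V^{2} + V^{2}\right) + 36 = 2 V^{2} + 36 = 36 + 2 V^{2}$)
$n{\left(l \right)} = 4$ ($n{\left(l \right)} = 3 + \left(1 + 0\right) = 3 + 1 = 4$)
$g{\left(c \right)} = 4$
$s{\left(g{\left(-2 \right)},2 \right)} r{\left(-29 \right)} = 4 \left(36 + 2 \left(-29\right)^{2}\right) = 4 \left(36 + 2 \cdot 841\right) = 4 \left(36 + 1682\right) = 4 \cdot 1718 = 6872$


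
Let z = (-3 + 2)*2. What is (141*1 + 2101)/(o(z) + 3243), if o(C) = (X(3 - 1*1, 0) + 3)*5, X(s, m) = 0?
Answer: 1121/1629 ≈ 0.68815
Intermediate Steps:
z = -2 (z = -1*2 = -2)
o(C) = 15 (o(C) = (0 + 3)*5 = 3*5 = 15)
(141*1 + 2101)/(o(z) + 3243) = (141*1 + 2101)/(15 + 3243) = (141 + 2101)/3258 = 2242*(1/3258) = 1121/1629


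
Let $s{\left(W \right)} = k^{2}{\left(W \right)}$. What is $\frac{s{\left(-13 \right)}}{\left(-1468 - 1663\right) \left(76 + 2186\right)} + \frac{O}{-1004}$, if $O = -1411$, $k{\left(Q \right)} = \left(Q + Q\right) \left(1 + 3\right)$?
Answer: $\frac{383934503}{273486588} \approx 1.4039$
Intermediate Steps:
$k{\left(Q \right)} = 8 Q$ ($k{\left(Q \right)} = 2 Q 4 = 8 Q$)
$s{\left(W \right)} = 64 W^{2}$ ($s{\left(W \right)} = \left(8 W\right)^{2} = 64 W^{2}$)
$\frac{s{\left(-13 \right)}}{\left(-1468 - 1663\right) \left(76 + 2186\right)} + \frac{O}{-1004} = \frac{64 \left(-13\right)^{2}}{\left(-1468 - 1663\right) \left(76 + 2186\right)} - \frac{1411}{-1004} = \frac{64 \cdot 169}{\left(-3131\right) 2262} - - \frac{1411}{1004} = \frac{10816}{-7082322} + \frac{1411}{1004} = 10816 \left(- \frac{1}{7082322}\right) + \frac{1411}{1004} = - \frac{416}{272397} + \frac{1411}{1004} = \frac{383934503}{273486588}$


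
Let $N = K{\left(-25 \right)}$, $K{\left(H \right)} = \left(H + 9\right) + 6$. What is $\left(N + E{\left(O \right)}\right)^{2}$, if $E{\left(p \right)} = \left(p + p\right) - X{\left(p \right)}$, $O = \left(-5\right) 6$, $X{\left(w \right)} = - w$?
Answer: $10000$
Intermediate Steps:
$O = -30$
$E{\left(p \right)} = 3 p$ ($E{\left(p \right)} = \left(p + p\right) - - p = 2 p + p = 3 p$)
$K{\left(H \right)} = 15 + H$ ($K{\left(H \right)} = \left(9 + H\right) + 6 = 15 + H$)
$N = -10$ ($N = 15 - 25 = -10$)
$\left(N + E{\left(O \right)}\right)^{2} = \left(-10 + 3 \left(-30\right)\right)^{2} = \left(-10 - 90\right)^{2} = \left(-100\right)^{2} = 10000$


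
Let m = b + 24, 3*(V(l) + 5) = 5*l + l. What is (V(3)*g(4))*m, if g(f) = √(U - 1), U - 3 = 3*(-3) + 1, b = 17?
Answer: 41*I*√6 ≈ 100.43*I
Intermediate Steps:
U = -5 (U = 3 + (3*(-3) + 1) = 3 + (-9 + 1) = 3 - 8 = -5)
g(f) = I*√6 (g(f) = √(-5 - 1) = √(-6) = I*√6)
V(l) = -5 + 2*l (V(l) = -5 + (5*l + l)/3 = -5 + (6*l)/3 = -5 + 2*l)
m = 41 (m = 17 + 24 = 41)
(V(3)*g(4))*m = ((-5 + 2*3)*(I*√6))*41 = ((-5 + 6)*(I*√6))*41 = (1*(I*√6))*41 = (I*√6)*41 = 41*I*√6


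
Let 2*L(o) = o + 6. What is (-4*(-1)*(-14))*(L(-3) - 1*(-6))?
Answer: -420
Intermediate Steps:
L(o) = 3 + o/2 (L(o) = (o + 6)/2 = (6 + o)/2 = 3 + o/2)
(-4*(-1)*(-14))*(L(-3) - 1*(-6)) = (-4*(-1)*(-14))*((3 + (1/2)*(-3)) - 1*(-6)) = (4*(-14))*((3 - 3/2) + 6) = -56*(3/2 + 6) = -56*15/2 = -420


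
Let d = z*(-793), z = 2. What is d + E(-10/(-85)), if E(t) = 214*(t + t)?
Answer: -26106/17 ≈ -1535.6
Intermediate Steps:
E(t) = 428*t (E(t) = 214*(2*t) = 428*t)
d = -1586 (d = 2*(-793) = -1586)
d + E(-10/(-85)) = -1586 + 428*(-10/(-85)) = -1586 + 428*(-10*(-1/85)) = -1586 + 428*(2/17) = -1586 + 856/17 = -26106/17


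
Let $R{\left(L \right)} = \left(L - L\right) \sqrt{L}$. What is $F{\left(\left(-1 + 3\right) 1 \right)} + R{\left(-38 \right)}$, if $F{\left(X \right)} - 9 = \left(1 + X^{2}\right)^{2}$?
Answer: $34$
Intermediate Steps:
$R{\left(L \right)} = 0$ ($R{\left(L \right)} = 0 \sqrt{L} = 0$)
$F{\left(X \right)} = 9 + \left(1 + X^{2}\right)^{2}$
$F{\left(\left(-1 + 3\right) 1 \right)} + R{\left(-38 \right)} = \left(9 + \left(1 + \left(\left(-1 + 3\right) 1\right)^{2}\right)^{2}\right) + 0 = \left(9 + \left(1 + \left(2 \cdot 1\right)^{2}\right)^{2}\right) + 0 = \left(9 + \left(1 + 2^{2}\right)^{2}\right) + 0 = \left(9 + \left(1 + 4\right)^{2}\right) + 0 = \left(9 + 5^{2}\right) + 0 = \left(9 + 25\right) + 0 = 34 + 0 = 34$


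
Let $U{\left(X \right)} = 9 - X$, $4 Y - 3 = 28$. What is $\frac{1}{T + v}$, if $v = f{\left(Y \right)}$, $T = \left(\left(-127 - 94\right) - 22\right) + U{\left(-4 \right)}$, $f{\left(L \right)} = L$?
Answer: $- \frac{4}{889} \approx -0.0044994$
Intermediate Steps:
$Y = \frac{31}{4}$ ($Y = \frac{3}{4} + \frac{1}{4} \cdot 28 = \frac{3}{4} + 7 = \frac{31}{4} \approx 7.75$)
$T = -230$ ($T = \left(\left(-127 - 94\right) - 22\right) + \left(9 - -4\right) = \left(-221 - 22\right) + \left(9 + 4\right) = -243 + 13 = -230$)
$v = \frac{31}{4} \approx 7.75$
$\frac{1}{T + v} = \frac{1}{-230 + \frac{31}{4}} = \frac{1}{- \frac{889}{4}} = - \frac{4}{889}$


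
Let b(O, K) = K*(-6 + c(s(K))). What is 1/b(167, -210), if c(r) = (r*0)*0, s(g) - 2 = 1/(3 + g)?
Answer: 1/1260 ≈ 0.00079365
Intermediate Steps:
s(g) = 2 + 1/(3 + g)
c(r) = 0 (c(r) = 0*0 = 0)
b(O, K) = -6*K (b(O, K) = K*(-6 + 0) = K*(-6) = -6*K)
1/b(167, -210) = 1/(-6*(-210)) = 1/1260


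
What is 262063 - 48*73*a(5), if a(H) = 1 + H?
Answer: 241039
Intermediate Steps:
262063 - 48*73*a(5) = 262063 - 48*73*(1 + 5) = 262063 - 3504*6 = 262063 - 1*21024 = 262063 - 21024 = 241039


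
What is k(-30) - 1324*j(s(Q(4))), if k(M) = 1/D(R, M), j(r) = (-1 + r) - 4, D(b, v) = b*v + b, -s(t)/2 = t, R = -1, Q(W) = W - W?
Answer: 191981/29 ≈ 6620.0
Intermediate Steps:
Q(W) = 0
s(t) = -2*t
D(b, v) = b + b*v
j(r) = -5 + r
k(M) = 1/(-1 - M) (k(M) = 1/(-(1 + M)) = 1/(-1 - M))
k(-30) - 1324*j(s(Q(4))) = -1/(1 - 30) - 1324*(-5 - 2*0) = -1/(-29) - 1324*(-5 + 0) = -1*(-1/29) - 1324*(-5) = 1/29 + 6620 = 191981/29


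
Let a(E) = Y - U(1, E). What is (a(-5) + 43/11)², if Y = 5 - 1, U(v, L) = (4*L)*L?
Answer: 1026169/121 ≈ 8480.7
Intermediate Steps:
U(v, L) = 4*L²
Y = 4
a(E) = 4 - 4*E²
(a(-5) + 43/11)² = ((4 - 4*(-5)²) + 43/11)² = ((4 - 4*25) + 43*(1/11))² = ((4 - 100) + 43/11)² = (-96 + 43/11)² = (-1013/11)² = 1026169/121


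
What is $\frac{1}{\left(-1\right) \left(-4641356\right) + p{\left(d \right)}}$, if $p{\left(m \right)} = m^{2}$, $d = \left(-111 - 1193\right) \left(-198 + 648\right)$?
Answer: $\frac{1}{344338881356} \approx 2.9041 \cdot 10^{-12}$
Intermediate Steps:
$d = -586800$ ($d = \left(-1304\right) 450 = -586800$)
$\frac{1}{\left(-1\right) \left(-4641356\right) + p{\left(d \right)}} = \frac{1}{\left(-1\right) \left(-4641356\right) + \left(-586800\right)^{2}} = \frac{1}{4641356 + 344334240000} = \frac{1}{344338881356}$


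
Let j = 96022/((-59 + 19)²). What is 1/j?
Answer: 800/48011 ≈ 0.016663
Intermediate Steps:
j = 48011/800 (j = 96022/((-40)²) = 96022/1600 = 96022*(1/1600) = 48011/800 ≈ 60.014)
1/j = 1/(48011/800) = 800/48011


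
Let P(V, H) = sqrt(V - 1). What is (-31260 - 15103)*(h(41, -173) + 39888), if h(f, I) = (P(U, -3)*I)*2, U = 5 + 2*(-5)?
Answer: -1849327344 + 16041598*I*sqrt(6) ≈ -1.8493e+9 + 3.9294e+7*I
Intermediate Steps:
U = -5 (U = 5 - 10 = -5)
P(V, H) = sqrt(-1 + V)
h(f, I) = 2*I*I*sqrt(6) (h(f, I) = (sqrt(-1 - 5)*I)*2 = (sqrt(-6)*I)*2 = ((I*sqrt(6))*I)*2 = (I*I*sqrt(6))*2 = 2*I*I*sqrt(6))
(-31260 - 15103)*(h(41, -173) + 39888) = (-31260 - 15103)*(2*I*(-173)*sqrt(6) + 39888) = -46363*(-346*I*sqrt(6) + 39888) = -46363*(39888 - 346*I*sqrt(6)) = -1849327344 + 16041598*I*sqrt(6)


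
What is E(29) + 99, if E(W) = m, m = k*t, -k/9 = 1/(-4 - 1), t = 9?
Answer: 576/5 ≈ 115.20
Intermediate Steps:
k = 9/5 (k = -9/(-4 - 1) = -9/(-5) = -9*(-⅕) = 9/5 ≈ 1.8000)
m = 81/5 (m = (9/5)*9 = 81/5 ≈ 16.200)
E(W) = 81/5
E(29) + 99 = 81/5 + 99 = 576/5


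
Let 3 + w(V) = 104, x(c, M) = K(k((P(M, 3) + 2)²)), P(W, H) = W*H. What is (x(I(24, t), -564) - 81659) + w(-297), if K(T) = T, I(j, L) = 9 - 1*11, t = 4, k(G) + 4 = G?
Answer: 2774538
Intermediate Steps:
P(W, H) = H*W
k(G) = -4 + G
I(j, L) = -2 (I(j, L) = 9 - 11 = -2)
x(c, M) = -4 + (2 + 3*M)² (x(c, M) = -4 + (3*M + 2)² = -4 + (2 + 3*M)²)
w(V) = 101 (w(V) = -3 + 104 = 101)
(x(I(24, t), -564) - 81659) + w(-297) = ((-4 + (2 + 3*(-564))²) - 81659) + 101 = ((-4 + (2 - 1692)²) - 81659) + 101 = ((-4 + (-1690)²) - 81659) + 101 = ((-4 + 2856100) - 81659) + 101 = (2856096 - 81659) + 101 = 2774437 + 101 = 2774538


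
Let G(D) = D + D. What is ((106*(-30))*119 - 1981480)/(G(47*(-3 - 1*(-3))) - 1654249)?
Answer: 2359900/1654249 ≈ 1.4266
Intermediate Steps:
G(D) = 2*D
((106*(-30))*119 - 1981480)/(G(47*(-3 - 1*(-3))) - 1654249) = ((106*(-30))*119 - 1981480)/(2*(47*(-3 - 1*(-3))) - 1654249) = (-3180*119 - 1981480)/(2*(47*(-3 + 3)) - 1654249) = (-378420 - 1981480)/(2*(47*0) - 1654249) = -2359900/(2*0 - 1654249) = -2359900/(0 - 1654249) = -2359900/(-1654249) = -2359900*(-1/1654249) = 2359900/1654249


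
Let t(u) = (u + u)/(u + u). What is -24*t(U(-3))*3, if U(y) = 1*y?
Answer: -72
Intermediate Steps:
U(y) = y
t(u) = 1 (t(u) = (2*u)/((2*u)) = (2*u)*(1/(2*u)) = 1)
-24*t(U(-3))*3 = -24*1*3 = -24*3 = -72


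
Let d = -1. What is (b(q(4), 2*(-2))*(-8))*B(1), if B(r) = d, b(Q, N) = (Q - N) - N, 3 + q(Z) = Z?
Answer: 72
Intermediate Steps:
q(Z) = -3 + Z
b(Q, N) = Q - 2*N
B(r) = -1
(b(q(4), 2*(-2))*(-8))*B(1) = (((-3 + 4) - 4*(-2))*(-8))*(-1) = ((1 - 2*(-4))*(-8))*(-1) = ((1 + 8)*(-8))*(-1) = (9*(-8))*(-1) = -72*(-1) = 72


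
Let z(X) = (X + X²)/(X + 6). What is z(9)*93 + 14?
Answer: 572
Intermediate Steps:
z(X) = (X + X²)/(6 + X)
z(9)*93 + 14 = (9*(1 + 9)/(6 + 9))*93 + 14 = (9*10/15)*93 + 14 = (9*(1/15)*10)*93 + 14 = 6*93 + 14 = 558 + 14 = 572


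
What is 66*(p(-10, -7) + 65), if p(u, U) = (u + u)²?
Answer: 30690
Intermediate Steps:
p(u, U) = 4*u² (p(u, U) = (2*u)² = 4*u²)
66*(p(-10, -7) + 65) = 66*(4*(-10)² + 65) = 66*(4*100 + 65) = 66*(400 + 65) = 66*465 = 30690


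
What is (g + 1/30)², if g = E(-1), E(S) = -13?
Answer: 151321/900 ≈ 168.13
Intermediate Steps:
g = -13
(g + 1/30)² = (-13 + 1/30)² = (-389/30)² = 151321/900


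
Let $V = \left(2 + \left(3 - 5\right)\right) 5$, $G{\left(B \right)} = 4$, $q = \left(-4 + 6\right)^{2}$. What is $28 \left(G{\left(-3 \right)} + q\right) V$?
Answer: $0$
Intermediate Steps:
$q = 4$ ($q = 2^{2} = 4$)
$V = 0$ ($V = \left(2 - 2\right) 5 = 0 \cdot 5 = 0$)
$28 \left(G{\left(-3 \right)} + q\right) V = 28 \left(4 + 4\right) 0 = 28 \cdot 8 \cdot 0 = 28 \cdot 0 = 0$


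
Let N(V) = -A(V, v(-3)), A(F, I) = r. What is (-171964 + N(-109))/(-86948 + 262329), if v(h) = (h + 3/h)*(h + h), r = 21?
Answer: -171985/175381 ≈ -0.98064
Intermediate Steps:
v(h) = 2*h*(h + 3/h) (v(h) = (h + 3/h)*(2*h) = 2*h*(h + 3/h))
A(F, I) = 21
N(V) = -21 (N(V) = -1*21 = -21)
(-171964 + N(-109))/(-86948 + 262329) = (-171964 - 21)/(-86948 + 262329) = -171985/175381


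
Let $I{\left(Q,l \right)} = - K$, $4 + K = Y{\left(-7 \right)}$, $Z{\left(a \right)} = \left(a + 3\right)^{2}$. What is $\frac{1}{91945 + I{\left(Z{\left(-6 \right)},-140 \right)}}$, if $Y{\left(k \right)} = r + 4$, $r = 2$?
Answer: $\frac{1}{91943} \approx 1.0876 \cdot 10^{-5}$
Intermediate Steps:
$Y{\left(k \right)} = 6$ ($Y{\left(k \right)} = 2 + 4 = 6$)
$Z{\left(a \right)} = \left(3 + a\right)^{2}$
$K = 2$ ($K = -4 + 6 = 2$)
$I{\left(Q,l \right)} = -2$ ($I{\left(Q,l \right)} = \left(-1\right) 2 = -2$)
$\frac{1}{91945 + I{\left(Z{\left(-6 \right)},-140 \right)}} = \frac{1}{91945 - 2} = \frac{1}{91943}$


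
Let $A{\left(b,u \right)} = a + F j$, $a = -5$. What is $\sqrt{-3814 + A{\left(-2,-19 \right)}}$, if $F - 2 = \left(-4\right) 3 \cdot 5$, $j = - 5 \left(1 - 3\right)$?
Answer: $i \sqrt{4399} \approx 66.325 i$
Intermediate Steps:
$j = 10$ ($j = \left(-5\right) \left(-2\right) = 10$)
$F = -58$ ($F = 2 + \left(-4\right) 3 \cdot 5 = 2 - 60 = -58$)
$A{\left(b,u \right)} = -585$ ($A{\left(b,u \right)} = -5 - 580 = -585$)
$\sqrt{-3814 + A{\left(-2,-19 \right)}} = \sqrt{-3814 - 585} = \sqrt{-4399} = i \sqrt{4399}$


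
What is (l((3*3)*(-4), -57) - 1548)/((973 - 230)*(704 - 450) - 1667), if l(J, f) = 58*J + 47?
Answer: -3589/187055 ≈ -0.019187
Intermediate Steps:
l(J, f) = 47 + 58*J
(l((3*3)*(-4), -57) - 1548)/((973 - 230)*(704 - 450) - 1667) = ((47 + 58*((3*3)*(-4))) - 1548)/((973 - 230)*(704 - 450) - 1667) = ((47 + 58*(9*(-4))) - 1548)/(743*254 - 1667) = ((47 + 58*(-36)) - 1548)/(188722 - 1667) = ((47 - 2088) - 1548)/187055 = (-2041 - 1548)*(1/187055) = -3589*1/187055 = -3589/187055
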